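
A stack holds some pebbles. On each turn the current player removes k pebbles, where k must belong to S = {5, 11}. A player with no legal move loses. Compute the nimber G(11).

n :  0  1  2  3  4  5  6  7  8  9 10 11
G :  0  0  0  0  0  1  1  1  1  1  0  2

2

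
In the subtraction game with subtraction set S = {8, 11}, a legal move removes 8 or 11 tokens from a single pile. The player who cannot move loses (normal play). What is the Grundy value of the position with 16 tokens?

n :  0  1  2  3  4  5  6  7  8  9 10 11 12 13 14 15 16
G :  0  0  0  0  0  0  0  0  1  1  1  1  1  1  1  1  2

2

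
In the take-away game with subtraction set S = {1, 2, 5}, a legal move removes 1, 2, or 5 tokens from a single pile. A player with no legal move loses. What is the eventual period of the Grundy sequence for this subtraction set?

n :  0  1  2  3  4  5  6  7  8  9 10 11 12 13 14
G :  0  1  2  0  1  2  0  1  2  0  1  2  0  1  2
G(n+3) = G(n) holds for n = 0,…,4 (a full window of length max(S) = 5), so the sequence is purely periodic with period 3.

3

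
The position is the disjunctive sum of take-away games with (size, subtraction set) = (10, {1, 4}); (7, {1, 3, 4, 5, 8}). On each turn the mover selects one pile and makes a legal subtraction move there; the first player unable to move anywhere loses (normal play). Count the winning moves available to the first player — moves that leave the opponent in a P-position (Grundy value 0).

1

Pile A, S = {1, 4}:
n :  0  1  2  3  4  5  6  7  8  9 10
G :  0  1  0  1  2  0  1  0  1  2  0
G_A(10) = 0.
Pile B, S = {1, 3, 4, 5, 8}:
n : 0 1 2 3 4 5 6 7
G : 0 1 0 1 2 3 2 3
G_B(7) = 3.
Combined Grundy value = 0 ⊕ 3 = 3.
A winning move leaves total XOR = 0, i.e. changes one component's Grundy value g to g ⊕ X where X is the current total.
Pile A: need g' = 0⊕3 = 3. Options: 10−1→G=2, 10−4→G=1. Hits: 0.
Pile B: need g' = 3⊕3 = 0. Options: 7−1→G=2, 7−3→G=2, 7−4→G=1, 7−5→G=0. Hits: 1.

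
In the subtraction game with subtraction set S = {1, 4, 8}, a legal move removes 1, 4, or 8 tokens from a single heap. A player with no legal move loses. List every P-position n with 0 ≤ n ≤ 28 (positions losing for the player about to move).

G(0) = 0
G(1) = mex{0} = 1
G(2) = mex{1} = 0
G(3) = mex{0} = 1
G(4) = mex{1,0} = 2
G(5) = mex{2,1} = 0
G(6) = mex{0,0} = 1
G(7) = mex{1,1} = 0
G(8) = mex{0,2,0} = 1
G(9) = mex{1,0,1} = 2
G(10) = mex{2,1,0} = 3
G(11) = mex{3,0,1} = 2
G(12) = mex{2,1,2} = 0
G(13) = mex{0,2,0} = 1
G(14) = mex{1,3,1} = 0
G(15) = mex{0,2,0} = 1
G(16) = mex{1,0,1} = 2
G(17) = mex{2,1,2} = 0
G(18) = mex{0,0,3} = 1
G(19) = mex{1,1,2} = 0
G(20) = mex{0,2,0} = 1
G(21) = mex{1,0,1} = 2
G(22) = mex{2,1,0} = 3
G(23) = mex{3,0,1} = 2
G(24) = mex{2,1,2} = 0
G(25) = mex{0,2,0} = 1
G(26) = mex{1,3,1} = 0
G(27) = mex{0,2,0} = 1
G(28) = mex{1,0,1} = 2
P-positions are exactly the n with G(n) = 0.

0, 2, 5, 7, 12, 14, 17, 19, 24, 26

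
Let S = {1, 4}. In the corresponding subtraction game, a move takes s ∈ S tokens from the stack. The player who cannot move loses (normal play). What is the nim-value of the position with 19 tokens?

2

n :  0  1  2  3  4  5  6  7  8  9 10 11 12 13 14 15 16 17 18 19
G :  0  1  0  1  2  0  1  0  1  2  0  1  0  1  2  0  1  0  1  2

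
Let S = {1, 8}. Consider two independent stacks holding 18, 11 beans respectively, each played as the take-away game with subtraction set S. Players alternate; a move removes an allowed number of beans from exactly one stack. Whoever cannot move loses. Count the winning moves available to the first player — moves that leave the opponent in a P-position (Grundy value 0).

All stacks use S = {1, 8}:
G(0) = 0
G(1) = mex{0} = 1
G(2) = mex{1} = 0
G(3) = mex{0} = 1
G(4) = mex{1} = 0
G(5) = mex{0} = 1
G(6) = mex{1} = 0
G(7) = mex{0} = 1
G(8) = mex{1,0} = 2
G(9) = mex{2,1} = 0
G(10) = mex{0,0} = 1
G(11) = mex{1,1} = 0
G(12) = mex{0,0} = 1
G(13) = mex{1,1} = 0
G(14) = mex{0,0} = 1
G(15) = mex{1,1} = 0
G(16) = mex{0,2} = 1
G(17) = mex{1,0} = 2
G(18) = mex{2,1} = 0
Stack A: G(18) = 0.
Stack B: G(11) = 0.
Combined Grundy value = 0 ⊕ 0 = 0.
A winning move leaves total XOR = 0, i.e. changes one component's Grundy value g to g ⊕ X where X is the current total.
Stack A: target g' = 0⊕0 = 0, but every legal move changes the Grundy value (mex property), so 0 moves.
Stack B: target g' = 0⊕0 = 0, but every legal move changes the Grundy value (mex property), so 0 moves.

0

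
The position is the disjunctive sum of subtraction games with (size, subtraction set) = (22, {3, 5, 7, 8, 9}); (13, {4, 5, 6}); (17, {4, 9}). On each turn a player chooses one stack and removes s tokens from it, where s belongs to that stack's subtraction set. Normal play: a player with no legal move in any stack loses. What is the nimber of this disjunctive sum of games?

Stack A, S = {3, 5, 7, 8, 9}:
n :  0  1  2  3  4  5  6  7  8  9 10 11 12 13 14 15 16 17 18 19 20 21 22
G :  0  0  0  1  1  1  2  2  2  3  3  3  0  0  0  1  1  1  2  2  2  3  3
G_A(22) = 3.
Stack B, S = {4, 5, 6}:
n :  0  1  2  3  4  5  6  7  8  9 10 11 12 13
G :  0  0  0  0  1  1  1  1  2  2  0  0  0  0
G_B(13) = 0.
Stack C, S = {4, 9}:
G(0) = 0
G(1) = mex{} = 0
G(2) = mex{} = 0
G(3) = mex{} = 0
G(4) = mex{0} = 1
G(5) = mex{0} = 1
G(6) = mex{0} = 1
G(7) = mex{0} = 1
G(8) = mex{1} = 0
G(9) = mex{1,0} = 2
G(10) = mex{1,0} = 2
G(11) = mex{1,0} = 2
G(12) = mex{0,0} = 1
G(13) = mex{2,1} = 0
G(14) = mex{2,1} = 0
G(15) = mex{2,1} = 0
G(16) = mex{1,1} = 0
G(17) = mex{0,0} = 1
G_C(17) = 1.
Combined Grundy value = 3 ⊕ 0 ⊕ 1 = 2.

2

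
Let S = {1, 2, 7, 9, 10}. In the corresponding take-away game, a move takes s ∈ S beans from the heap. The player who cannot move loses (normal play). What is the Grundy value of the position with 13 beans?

G(0) = 0
G(1) = mex{0} = 1
G(2) = mex{1,0} = 2
G(3) = mex{2,1} = 0
G(4) = mex{0,2} = 1
G(5) = mex{1,0} = 2
G(6) = mex{2,1} = 0
G(7) = mex{0,2,0} = 1
G(8) = mex{1,0,1} = 2
G(9) = mex{2,1,2,0} = 3
G(10) = mex{3,2,0,1,0} = 4
G(11) = mex{4,3,1,2,1} = 0
G(12) = mex{0,4,2,0,2} = 1
G(13) = mex{1,0,0,1,0} = 2

2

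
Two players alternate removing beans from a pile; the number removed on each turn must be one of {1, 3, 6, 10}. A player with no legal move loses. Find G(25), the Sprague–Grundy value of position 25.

3

n :  0  1  2  3  4  5  6  7  8  9 10 11 12 13 14 15 16 17 18 19 20 21 22 23 24 25
G :  0  1  0  1  0  1  2  3  2  0  1  0  1  0  1  2  3  2  0  1  0  1  0  1  2  3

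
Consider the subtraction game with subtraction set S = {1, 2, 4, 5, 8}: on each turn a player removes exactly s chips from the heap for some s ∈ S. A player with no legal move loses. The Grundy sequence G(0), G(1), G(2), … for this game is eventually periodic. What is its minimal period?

G(0) = 0
G(1) = mex{0} = 1
G(2) = mex{1,0} = 2
G(3) = mex{2,1} = 0
G(4) = mex{0,2,0} = 1
G(5) = mex{1,0,1,0} = 2
G(6) = mex{2,1,2,1} = 0
G(7) = mex{0,2,0,2} = 1
G(8) = mex{1,0,1,0,0} = 2
G(9) = mex{2,1,2,1,1} = 0
G(10) = mex{0,2,0,2,2} = 1
G(11) = mex{1,0,1,0,0} = 2
G(12) = mex{2,1,2,1,1} = 0
G(13) = mex{0,2,0,2,2} = 1
G(14) = mex{1,0,1,0,0} = 2
G(n+3) = G(n) holds for n = 0,…,7 (a full window of length max(S) = 8), so the sequence is purely periodic with period 3.

3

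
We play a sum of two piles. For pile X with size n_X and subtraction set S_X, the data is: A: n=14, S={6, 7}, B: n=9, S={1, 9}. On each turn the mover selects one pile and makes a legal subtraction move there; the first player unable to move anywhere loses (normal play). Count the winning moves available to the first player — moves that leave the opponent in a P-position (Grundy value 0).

Pile A, S = {6, 7}:
n :  0  1  2  3  4  5  6  7  8  9 10 11 12 13 14
G :  0  0  0  0  0  0  1  1  1  1  1  1  2  0  0
G_A(14) = 0.
Pile B, S = {1, 9}:
n : 0 1 2 3 4 5 6 7 8 9
G : 0 1 0 1 0 1 0 1 0 1
G_B(9) = 1.
Combined Grundy value = 0 ⊕ 1 = 1.
A winning move leaves total XOR = 0, i.e. changes one component's Grundy value g to g ⊕ X where X is the current total.
Pile A: need g' = 0⊕1 = 1. Options: 14−6→G=1, 14−7→G=1. Hits: 2.
Pile B: need g' = 1⊕1 = 0. Options: 9−1→G=0, 9−9→G=0. Hits: 2.

4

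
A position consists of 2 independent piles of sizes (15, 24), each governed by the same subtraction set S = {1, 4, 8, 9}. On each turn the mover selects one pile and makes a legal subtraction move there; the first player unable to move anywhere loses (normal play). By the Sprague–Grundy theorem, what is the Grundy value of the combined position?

All piles use S = {1, 4, 8, 9}:
n :  0  1  2  3  4  5  6  7  8  9 10 11 12 13 14 15 16 17 18 19 20 21 22 23 24
G :  0  1  0  1  2  0  1  0  1  2  3  2  0  1  2  3  2  0  1  0  1  2  0  1  0
Pile A: G(15) = 3.
Pile B: G(24) = 0.
Combined Grundy value = 3 ⊕ 0 = 3.

3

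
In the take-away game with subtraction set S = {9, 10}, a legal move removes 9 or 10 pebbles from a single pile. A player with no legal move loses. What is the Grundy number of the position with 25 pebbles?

n :  0  1  2  3  4  5  6  7  8  9 10 11 12 13 14 15 16 17 18 19 20 21 22 23 24 25
G :  0  0  0  0  0  0  0  0  0  1  1  1  1  1  1  1  1  1  2  0  0  0  0  0  0  0

0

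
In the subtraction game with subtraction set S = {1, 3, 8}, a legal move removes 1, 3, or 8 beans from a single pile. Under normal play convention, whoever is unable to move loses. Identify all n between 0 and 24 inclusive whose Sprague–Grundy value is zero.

0, 2, 4, 6, 11, 13, 15, 17, 22, 24

G(0) = 0
G(1) = mex{0} = 1
G(2) = mex{1} = 0
G(3) = mex{0,0} = 1
G(4) = mex{1,1} = 0
G(5) = mex{0,0} = 1
G(6) = mex{1,1} = 0
G(7) = mex{0,0} = 1
G(8) = mex{1,1,0} = 2
G(9) = mex{2,0,1} = 3
G(10) = mex{3,1,0} = 2
G(11) = mex{2,2,1} = 0
G(12) = mex{0,3,0} = 1
G(13) = mex{1,2,1} = 0
G(14) = mex{0,0,0} = 1
G(15) = mex{1,1,1} = 0
G(16) = mex{0,0,2} = 1
G(17) = mex{1,1,3} = 0
G(18) = mex{0,0,2} = 1
G(19) = mex{1,1,0} = 2
G(20) = mex{2,0,1} = 3
G(21) = mex{3,1,0} = 2
G(22) = mex{2,2,1} = 0
G(23) = mex{0,3,0} = 1
G(24) = mex{1,2,1} = 0
P-positions are exactly the n with G(n) = 0.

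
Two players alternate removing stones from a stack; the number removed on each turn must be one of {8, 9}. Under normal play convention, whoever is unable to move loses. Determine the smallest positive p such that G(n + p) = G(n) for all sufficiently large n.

17

G(0) = 0
G(1) = mex{} = 0
G(2) = mex{} = 0
G(3) = mex{} = 0
G(4) = mex{} = 0
G(5) = mex{} = 0
G(6) = mex{} = 0
G(7) = mex{} = 0
G(8) = mex{0} = 1
G(9) = mex{0,0} = 1
G(10) = mex{0,0} = 1
G(11) = mex{0,0} = 1
G(12) = mex{0,0} = 1
G(13) = mex{0,0} = 1
G(14) = mex{0,0} = 1
G(15) = mex{0,0} = 1
G(16) = mex{1,0} = 2
G(17) = mex{1,1} = 0
G(18) = mex{1,1} = 0
G(19) = mex{1,1} = 0
G(20) = mex{1,1} = 0
G(21) = mex{1,1} = 0
G(22) = mex{1,1} = 0
G(23) = mex{1,1} = 0
G(24) = mex{2,1} = 0
G(25) = mex{0,2} = 1
G(26) = mex{0,0} = 1
G(27) = mex{0,0} = 1
G(28) = mex{0,0} = 1
G(29) = mex{0,0} = 1
G(30) = mex{0,0} = 1
G(31) = mex{0,0} = 1
G(32) = mex{0,0} = 1
G(33) = mex{1,0} = 2
G(34) = mex{1,1} = 0
G(35) = mex{1,1} = 0
G(n+17) = G(n) holds for n = 0,…,8 (a full window of length max(S) = 9), so the sequence is purely periodic with period 17.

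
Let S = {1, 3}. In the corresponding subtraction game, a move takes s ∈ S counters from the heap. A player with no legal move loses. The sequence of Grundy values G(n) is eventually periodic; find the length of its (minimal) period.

n :  0  1  2  3  4  5  6  7  8  9 10 11 12 13 14
G :  0  1  0  1  0  1  0  1  0  1  0  1  0  1  0
G(n+2) = G(n) holds for n = 0,…,2 (a full window of length max(S) = 3), so the sequence is purely periodic with period 2.

2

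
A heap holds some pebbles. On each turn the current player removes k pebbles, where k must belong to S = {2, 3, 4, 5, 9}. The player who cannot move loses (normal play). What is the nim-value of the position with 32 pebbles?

2

n :  0  1  2  3  4  5  6  7  8  9 10 11 12 13 14 15 16 17 18 19 20 21 22 23 24 25 26 27 28 29 30 31 32
G :  0  0  1  1  2  2  3  0  0  1  1  2  2  3  0  0  1  1  2  2  3  0  0  1  1  2  2  3  0  0  1  1  2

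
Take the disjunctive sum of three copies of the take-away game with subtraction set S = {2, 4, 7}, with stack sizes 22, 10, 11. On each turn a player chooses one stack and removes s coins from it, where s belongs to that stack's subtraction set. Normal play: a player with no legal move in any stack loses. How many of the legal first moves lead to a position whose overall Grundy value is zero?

All stacks use S = {2, 4, 7}:
n :  0  1  2  3  4  5  6  7  8  9 10 11 12 13 14 15 16 17 18 19 20 21 22
G :  0  0  1  1  2  2  0  3  1  0  2  1  0  2  1  0  2  1  0  2  1  0  2
Stack A: G(22) = 2.
Stack B: G(10) = 2.
Stack C: G(11) = 1.
Combined Grundy value = 2 ⊕ 2 ⊕ 1 = 1.
A winning move leaves total XOR = 0, i.e. changes one component's Grundy value g to g ⊕ X where X is the current total.
Stack A: need g' = 2⊕1 = 3. Options: 22−2→G=1, 22−4→G=0, 22−7→G=0. Hits: 0.
Stack B: need g' = 2⊕1 = 3. Options: 10−2→G=1, 10−4→G=0, 10−7→G=1. Hits: 0.
Stack C: need g' = 1⊕1 = 0. Options: 11−2→G=0, 11−4→G=3, 11−7→G=2. Hits: 1.

1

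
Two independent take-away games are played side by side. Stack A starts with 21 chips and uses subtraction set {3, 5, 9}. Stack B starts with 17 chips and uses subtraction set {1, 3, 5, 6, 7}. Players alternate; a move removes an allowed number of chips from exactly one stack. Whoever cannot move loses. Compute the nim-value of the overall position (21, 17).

Stack A, S = {3, 5, 9}:
n :  0  1  2  3  4  5  6  7  8  9 10 11 12 13 14 15 16 17 18 19 20 21
G :  0  0  0  1  1  1  2  2  0  3  3  1  0  2  0  1  0  1  0  1  0  1
G_A(21) = 1.
Stack B, S = {1, 3, 5, 6, 7}:
G(0) = 0
G(1) = mex{0} = 1
G(2) = mex{1} = 0
G(3) = mex{0,0} = 1
G(4) = mex{1,1} = 0
G(5) = mex{0,0,0} = 1
G(6) = mex{1,1,1,0} = 2
G(7) = mex{2,0,0,1,0} = 3
G(8) = mex{3,1,1,0,1} = 2
G(9) = mex{2,2,0,1,0} = 3
G(10) = mex{3,3,1,0,1} = 2
G(11) = mex{2,2,2,1,0} = 3
G(12) = mex{3,3,3,2,1} = 0
G(13) = mex{0,2,2,3,2} = 1
G(14) = mex{1,3,3,2,3} = 0
G(15) = mex{0,0,2,3,2} = 1
G(16) = mex{1,1,3,2,3} = 0
G(17) = mex{0,0,0,3,2} = 1
G_B(17) = 1.
Combined Grundy value = 1 ⊕ 1 = 0.

0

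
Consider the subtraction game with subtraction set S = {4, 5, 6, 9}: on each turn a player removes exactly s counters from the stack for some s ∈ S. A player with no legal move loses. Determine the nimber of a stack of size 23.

2

G(0) = 0
G(1) = mex{} = 0
G(2) = mex{} = 0
G(3) = mex{} = 0
G(4) = mex{0} = 1
G(5) = mex{0,0} = 1
G(6) = mex{0,0,0} = 1
G(7) = mex{0,0,0} = 1
G(8) = mex{1,0,0} = 2
G(9) = mex{1,1,0,0} = 2
G(10) = mex{1,1,1,0} = 2
G(11) = mex{1,1,1,0} = 2
G(12) = mex{2,1,1,0} = 3
G(13) = mex{2,2,1,1} = 0
G(14) = mex{2,2,2,1} = 0
G(15) = mex{2,2,2,1} = 0
G(16) = mex{3,2,2,1} = 0
G(17) = mex{0,3,2,2} = 1
G(18) = mex{0,0,3,2} = 1
G(19) = mex{0,0,0,2} = 1
G(20) = mex{0,0,0,2} = 1
G(21) = mex{1,0,0,3} = 2
G(22) = mex{1,1,0,0} = 2
G(23) = mex{1,1,1,0} = 2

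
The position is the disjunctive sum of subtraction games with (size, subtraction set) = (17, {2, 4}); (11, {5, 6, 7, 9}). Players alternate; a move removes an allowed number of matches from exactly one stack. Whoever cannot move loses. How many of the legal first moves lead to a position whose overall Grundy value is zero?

Stack A, S = {2, 4}:
n :  0  1  2  3  4  5  6  7  8  9 10 11 12 13 14 15 16 17
G :  0  0  1  1  2  2  0  0  1  1  2  2  0  0  1  1  2  2
G_A(17) = 2.
Stack B, S = {5, 6, 7, 9}:
G(0) = 0
G(1) = mex{} = 0
G(2) = mex{} = 0
G(3) = mex{} = 0
G(4) = mex{} = 0
G(5) = mex{0} = 1
G(6) = mex{0,0} = 1
G(7) = mex{0,0,0} = 1
G(8) = mex{0,0,0} = 1
G(9) = mex{0,0,0,0} = 1
G(10) = mex{1,0,0,0} = 2
G(11) = mex{1,1,0,0} = 2
G_B(11) = 2.
Combined Grundy value = 2 ⊕ 2 = 0.
A winning move leaves total XOR = 0, i.e. changes one component's Grundy value g to g ⊕ X where X is the current total.
Stack A: target g' = 2⊕0 = 2, but every legal move changes the Grundy value (mex property), so 0 moves.
Stack B: target g' = 2⊕0 = 2, but every legal move changes the Grundy value (mex property), so 0 moves.

0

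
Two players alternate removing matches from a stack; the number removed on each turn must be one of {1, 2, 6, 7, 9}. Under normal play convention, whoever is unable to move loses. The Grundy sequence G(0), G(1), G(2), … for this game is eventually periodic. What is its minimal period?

n :  0  1  2  3  4  5  6  7  8  9 10 11 12 13 14 15 16 17 18
G :  0  1  2  0  1  2  3  4  0  1  2  0  1  2  3  4  0  1  2
G(n+8) = G(n) holds for n = 0,…,8 (a full window of length max(S) = 9), so the sequence is purely periodic with period 8.

8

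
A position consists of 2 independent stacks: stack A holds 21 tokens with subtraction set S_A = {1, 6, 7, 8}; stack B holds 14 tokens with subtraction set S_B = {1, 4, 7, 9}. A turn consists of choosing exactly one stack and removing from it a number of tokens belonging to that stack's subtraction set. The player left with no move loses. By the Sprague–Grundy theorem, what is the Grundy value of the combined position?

Stack A, S = {1, 6, 7, 8}:
G(0) = 0
G(1) = mex{0} = 1
G(2) = mex{1} = 0
G(3) = mex{0} = 1
G(4) = mex{1} = 0
G(5) = mex{0} = 1
G(6) = mex{1,0} = 2
G(7) = mex{2,1,0} = 3
G(8) = mex{3,0,1,0} = 2
G(9) = mex{2,1,0,1} = 3
G(10) = mex{3,0,1,0} = 2
G(11) = mex{2,1,0,1} = 3
G(12) = mex{3,2,1,0} = 4
G(13) = mex{4,3,2,1} = 0
G(14) = mex{0,2,3,2} = 1
G(15) = mex{1,3,2,3} = 0
G(16) = mex{0,2,3,2} = 1
G(17) = mex{1,3,2,3} = 0
G(18) = mex{0,4,3,2} = 1
G(19) = mex{1,0,4,3} = 2
G(20) = mex{2,1,0,4} = 3
G(21) = mex{3,0,1,0} = 2
G_A(21) = 2.
Stack B, S = {1, 4, 7, 9}:
n :  0  1  2  3  4  5  6  7  8  9 10 11 12 13 14
G :  0  1  0  1  2  0  1  2  0  1  0  1  2  0  1
G_B(14) = 1.
Combined Grundy value = 2 ⊕ 1 = 3.

3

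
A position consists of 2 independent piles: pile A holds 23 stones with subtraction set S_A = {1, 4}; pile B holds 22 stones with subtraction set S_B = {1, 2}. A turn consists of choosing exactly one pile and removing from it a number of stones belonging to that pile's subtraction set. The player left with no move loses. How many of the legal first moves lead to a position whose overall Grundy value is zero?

0

Pile A, S = {1, 4}:
n :  0  1  2  3  4  5  6  7  8  9 10 11 12 13 14 15 16 17 18 19 20 21 22 23
G :  0  1  0  1  2  0  1  0  1  2  0  1  0  1  2  0  1  0  1  2  0  1  0  1
G_A(23) = 1.
Pile B, S = {1, 2}:
G(0) = 0
G(1) = mex{0} = 1
G(2) = mex{1,0} = 2
G(3) = mex{2,1} = 0
G(4) = mex{0,2} = 1
G(5) = mex{1,0} = 2
G(6) = mex{2,1} = 0
G(7) = mex{0,2} = 1
G(8) = mex{1,0} = 2
G(9) = mex{2,1} = 0
G(10) = mex{0,2} = 1
G(11) = mex{1,0} = 2
G(12) = mex{2,1} = 0
G(13) = mex{0,2} = 1
G(14) = mex{1,0} = 2
G(15) = mex{2,1} = 0
G(16) = mex{0,2} = 1
G(17) = mex{1,0} = 2
G(18) = mex{2,1} = 0
G(19) = mex{0,2} = 1
G(20) = mex{1,0} = 2
G(21) = mex{2,1} = 0
G(22) = mex{0,2} = 1
G_B(22) = 1.
Combined Grundy value = 1 ⊕ 1 = 0.
A winning move leaves total XOR = 0, i.e. changes one component's Grundy value g to g ⊕ X where X is the current total.
Pile A: target g' = 1⊕0 = 1, but every legal move changes the Grundy value (mex property), so 0 moves.
Pile B: target g' = 1⊕0 = 1, but every legal move changes the Grundy value (mex property), so 0 moves.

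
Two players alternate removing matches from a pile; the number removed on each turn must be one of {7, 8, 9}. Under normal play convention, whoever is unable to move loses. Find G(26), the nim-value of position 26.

1

G(0) = 0
G(1) = mex{} = 0
G(2) = mex{} = 0
G(3) = mex{} = 0
G(4) = mex{} = 0
G(5) = mex{} = 0
G(6) = mex{} = 0
G(7) = mex{0} = 1
G(8) = mex{0,0} = 1
G(9) = mex{0,0,0} = 1
G(10) = mex{0,0,0} = 1
G(11) = mex{0,0,0} = 1
G(12) = mex{0,0,0} = 1
G(13) = mex{0,0,0} = 1
G(14) = mex{1,0,0} = 2
G(15) = mex{1,1,0} = 2
G(16) = mex{1,1,1} = 0
G(17) = mex{1,1,1} = 0
G(18) = mex{1,1,1} = 0
G(19) = mex{1,1,1} = 0
G(20) = mex{1,1,1} = 0
G(21) = mex{2,1,1} = 0
G(22) = mex{2,2,1} = 0
G(23) = mex{0,2,2} = 1
G(24) = mex{0,0,2} = 1
G(25) = mex{0,0,0} = 1
G(26) = mex{0,0,0} = 1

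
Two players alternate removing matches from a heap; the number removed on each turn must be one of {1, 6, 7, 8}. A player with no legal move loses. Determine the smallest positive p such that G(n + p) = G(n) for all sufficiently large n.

13

n :  0  1  2  3  4  5  6  7  8  9 10 11 12 13 14 15 16 17 18 19 20 21 22 23 24 25 26 27
G :  0  1  0  1  0  1  2  3  2  3  2  3  4  0  1  0  1  0  1  2  3  2  3  2  3  4  0  1
G(n+13) = G(n) holds for n = 0,…,7 (a full window of length max(S) = 8), so the sequence is purely periodic with period 13.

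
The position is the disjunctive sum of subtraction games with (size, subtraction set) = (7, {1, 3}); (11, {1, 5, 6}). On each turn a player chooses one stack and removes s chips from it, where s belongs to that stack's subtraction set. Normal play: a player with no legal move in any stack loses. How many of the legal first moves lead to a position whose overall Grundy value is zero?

Stack A, S = {1, 3}:
G(0) = 0
G(1) = mex{0} = 1
G(2) = mex{1} = 0
G(3) = mex{0,0} = 1
G(4) = mex{1,1} = 0
G(5) = mex{0,0} = 1
G(6) = mex{1,1} = 0
G(7) = mex{0,0} = 1
G_A(7) = 1.
Stack B, S = {1, 5, 6}:
G(0) = 0
G(1) = mex{0} = 1
G(2) = mex{1} = 0
G(3) = mex{0} = 1
G(4) = mex{1} = 0
G(5) = mex{0,0} = 1
G(6) = mex{1,1,0} = 2
G(7) = mex{2,0,1} = 3
G(8) = mex{3,1,0} = 2
G(9) = mex{2,0,1} = 3
G(10) = mex{3,1,0} = 2
G(11) = mex{2,2,1} = 0
G_B(11) = 0.
Combined Grundy value = 1 ⊕ 0 = 1.
A winning move leaves total XOR = 0, i.e. changes one component's Grundy value g to g ⊕ X where X is the current total.
Stack A: need g' = 1⊕1 = 0. Options: 7−1→G=0, 7−3→G=0. Hits: 2.
Stack B: need g' = 0⊕1 = 1. Options: 11−1→G=2, 11−5→G=2, 11−6→G=1. Hits: 1.

3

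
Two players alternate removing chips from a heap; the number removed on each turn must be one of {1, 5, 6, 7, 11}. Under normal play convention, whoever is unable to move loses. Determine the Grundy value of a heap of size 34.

2

G(0) = 0
G(1) = mex{0} = 1
G(2) = mex{1} = 0
G(3) = mex{0} = 1
G(4) = mex{1} = 0
G(5) = mex{0,0} = 1
G(6) = mex{1,1,0} = 2
G(7) = mex{2,0,1,0} = 3
G(8) = mex{3,1,0,1} = 2
G(9) = mex{2,0,1,0} = 3
G(10) = mex{3,1,0,1} = 2
G(11) = mex{2,2,1,0,0} = 3
G(12) = mex{3,3,2,1,1} = 0
G(13) = mex{0,2,3,2,0} = 1
G(14) = mex{1,3,2,3,1} = 0
G(15) = mex{0,2,3,2,0} = 1
G(16) = mex{1,3,2,3,1} = 0
G(17) = mex{0,0,3,2,2} = 1
G(18) = mex{1,1,0,3,3} = 2
G(19) = mex{2,0,1,0,2} = 3
G(20) = mex{3,1,0,1,3} = 2
G(21) = mex{2,0,1,0,2} = 3
G(22) = mex{3,1,0,1,3} = 2
G(23) = mex{2,2,1,0,0} = 3
G(24) = mex{3,3,2,1,1} = 0
G(25) = mex{0,2,3,2,0} = 1
G(26) = mex{1,3,2,3,1} = 0
G(27) = mex{0,2,3,2,0} = 1
G(28) = mex{1,3,2,3,1} = 0
G(29) = mex{0,0,3,2,2} = 1
G(30) = mex{1,1,0,3,3} = 2
G(31) = mex{2,0,1,0,2} = 3
G(32) = mex{3,1,0,1,3} = 2
G(33) = mex{2,0,1,0,2} = 3
G(34) = mex{3,1,0,1,3} = 2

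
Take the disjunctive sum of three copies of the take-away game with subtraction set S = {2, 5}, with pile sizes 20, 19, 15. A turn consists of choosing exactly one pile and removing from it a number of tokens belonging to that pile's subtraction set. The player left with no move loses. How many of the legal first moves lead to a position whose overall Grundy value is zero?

All piles use S = {2, 5}:
G(0) = 0
G(1) = mex{} = 0
G(2) = mex{0} = 1
G(3) = mex{0} = 1
G(4) = mex{1} = 0
G(5) = mex{1,0} = 2
G(6) = mex{0,0} = 1
G(7) = mex{2,1} = 0
G(8) = mex{1,1} = 0
G(9) = mex{0,0} = 1
G(10) = mex{0,2} = 1
G(11) = mex{1,1} = 0
G(12) = mex{1,0} = 2
G(13) = mex{0,0} = 1
G(14) = mex{2,1} = 0
G(15) = mex{1,1} = 0
G(16) = mex{0,0} = 1
G(17) = mex{0,2} = 1
G(18) = mex{1,1} = 0
G(19) = mex{1,0} = 2
G(20) = mex{0,0} = 1
Pile A: G(20) = 1.
Pile B: G(19) = 2.
Pile C: G(15) = 0.
Combined Grundy value = 1 ⊕ 2 ⊕ 0 = 3.
A winning move leaves total XOR = 0, i.e. changes one component's Grundy value g to g ⊕ X where X is the current total.
Pile A: need g' = 1⊕3 = 2. Options: 20−2→G=0, 20−5→G=0. Hits: 0.
Pile B: need g' = 2⊕3 = 1. Options: 19−2→G=1, 19−5→G=0. Hits: 1.
Pile C: need g' = 0⊕3 = 3. Options: 15−2→G=1, 15−5→G=1. Hits: 0.

1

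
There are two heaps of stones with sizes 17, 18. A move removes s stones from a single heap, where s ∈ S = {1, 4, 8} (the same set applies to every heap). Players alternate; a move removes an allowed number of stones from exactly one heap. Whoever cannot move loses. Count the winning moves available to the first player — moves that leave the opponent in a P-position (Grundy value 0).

3

All heaps use S = {1, 4, 8}:
n :  0  1  2  3  4  5  6  7  8  9 10 11 12 13 14 15 16 17 18
G :  0  1  0  1  2  0  1  0  1  2  3  2  0  1  0  1  2  0  1
Heap A: G(17) = 0.
Heap B: G(18) = 1.
Combined Grundy value = 0 ⊕ 1 = 1.
A winning move leaves total XOR = 0, i.e. changes one component's Grundy value g to g ⊕ X where X is the current total.
Heap A: need g' = 0⊕1 = 1. Options: 17−1→G=2, 17−4→G=1, 17−8→G=2. Hits: 1.
Heap B: need g' = 1⊕1 = 0. Options: 18−1→G=0, 18−4→G=0, 18−8→G=3. Hits: 2.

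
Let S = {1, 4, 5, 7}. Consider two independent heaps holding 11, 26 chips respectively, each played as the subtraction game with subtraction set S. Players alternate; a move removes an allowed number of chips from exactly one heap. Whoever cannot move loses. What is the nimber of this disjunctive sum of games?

All heaps use S = {1, 4, 5, 7}:
n :  0  1  2  3  4  5  6  7  8  9 10 11 12 13 14 15 16 17 18 19 20 21 22 23 24 25 26
G :  0  1  0  1  2  3  2  3  0  1  0  1  2  3  2  3  0  1  0  1  2  3  2  3  0  1  0
Heap A: G(11) = 1.
Heap B: G(26) = 0.
Combined Grundy value = 1 ⊕ 0 = 1.

1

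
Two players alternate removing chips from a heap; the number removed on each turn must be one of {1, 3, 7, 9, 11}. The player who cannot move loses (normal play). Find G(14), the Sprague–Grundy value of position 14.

n :  0  1  2  3  4  5  6  7  8  9 10 11 12 13 14
G :  0  1  0  1  0  1  0  1  0  1  0  1  0  1  0

0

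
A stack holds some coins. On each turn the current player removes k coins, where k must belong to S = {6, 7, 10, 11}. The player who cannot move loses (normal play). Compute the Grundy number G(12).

G(0) = 0
G(1) = mex{} = 0
G(2) = mex{} = 0
G(3) = mex{} = 0
G(4) = mex{} = 0
G(5) = mex{} = 0
G(6) = mex{0} = 1
G(7) = mex{0,0} = 1
G(8) = mex{0,0} = 1
G(9) = mex{0,0} = 1
G(10) = mex{0,0,0} = 1
G(11) = mex{0,0,0,0} = 1
G(12) = mex{1,0,0,0} = 2

2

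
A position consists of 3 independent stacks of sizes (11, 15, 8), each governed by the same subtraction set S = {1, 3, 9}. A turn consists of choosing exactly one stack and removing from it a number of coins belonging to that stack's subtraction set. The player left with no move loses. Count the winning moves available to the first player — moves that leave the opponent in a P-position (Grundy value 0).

0

All stacks use S = {1, 3, 9}:
n :  0  1  2  3  4  5  6  7  8  9 10 11 12 13 14 15
G :  0  1  0  1  0  1  0  1  0  1  0  1  0  1  0  1
Stack A: G(11) = 1.
Stack B: G(15) = 1.
Stack C: G(8) = 0.
Combined Grundy value = 1 ⊕ 1 ⊕ 0 = 0.
A winning move leaves total XOR = 0, i.e. changes one component's Grundy value g to g ⊕ X where X is the current total.
Stack A: target g' = 1⊕0 = 1, but every legal move changes the Grundy value (mex property), so 0 moves.
Stack B: target g' = 1⊕0 = 1, but every legal move changes the Grundy value (mex property), so 0 moves.
Stack C: target g' = 0⊕0 = 0, but every legal move changes the Grundy value (mex property), so 0 moves.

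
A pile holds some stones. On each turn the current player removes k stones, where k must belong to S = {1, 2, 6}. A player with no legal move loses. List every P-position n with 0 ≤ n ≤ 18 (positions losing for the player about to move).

0, 3, 7, 10, 14, 17

n :  0  1  2  3  4  5  6  7  8  9 10 11 12 13 14 15 16 17 18
G :  0  1  2  0  1  2  3  0  1  2  0  1  2  3  0  1  2  0  1
P-positions are exactly the n with G(n) = 0.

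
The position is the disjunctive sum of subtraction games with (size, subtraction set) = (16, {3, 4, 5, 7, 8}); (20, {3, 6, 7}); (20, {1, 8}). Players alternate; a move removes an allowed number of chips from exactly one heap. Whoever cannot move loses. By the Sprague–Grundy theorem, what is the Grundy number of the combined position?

Heap A, S = {3, 4, 5, 7, 8}:
n :  0  1  2  3  4  5  6  7  8  9 10 11 12 13 14 15 16
G :  0  0  0  1  1  1  2  2  2  3  3  0  0  0  1  1  1
G_A(16) = 1.
Heap B, S = {3, 6, 7}:
G(0) = 0
G(1) = mex{} = 0
G(2) = mex{} = 0
G(3) = mex{0} = 1
G(4) = mex{0} = 1
G(5) = mex{0} = 1
G(6) = mex{1,0} = 2
G(7) = mex{1,0,0} = 2
G(8) = mex{1,0,0} = 2
G(9) = mex{2,1,0} = 3
G(10) = mex{2,1,1} = 0
G(11) = mex{2,1,1} = 0
G(12) = mex{3,2,1} = 0
G(13) = mex{0,2,2} = 1
G(14) = mex{0,2,2} = 1
G(15) = mex{0,3,2} = 1
G(16) = mex{1,0,3} = 2
G(17) = mex{1,0,0} = 2
G(18) = mex{1,0,0} = 2
G(19) = mex{2,1,0} = 3
G(20) = mex{2,1,1} = 0
G_B(20) = 0.
Heap C, S = {1, 8}:
n :  0  1  2  3  4  5  6  7  8  9 10 11 12 13 14 15 16 17 18 19 20
G :  0  1  0  1  0  1  0  1  2  0  1  0  1  0  1  0  1  2  0  1  0
G_C(20) = 0.
Combined Grundy value = 1 ⊕ 0 ⊕ 0 = 1.

1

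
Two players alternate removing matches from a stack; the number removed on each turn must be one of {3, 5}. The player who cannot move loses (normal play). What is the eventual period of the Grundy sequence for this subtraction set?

8

n :  0  1  2  3  4  5  6  7  8  9 10 11 12 13 14 15 16 17
G :  0  0  0  1  1  1  2  2  0  0  0  1  1  1  2  2  0  0
G(n+8) = G(n) holds for n = 0,…,4 (a full window of length max(S) = 5), so the sequence is purely periodic with period 8.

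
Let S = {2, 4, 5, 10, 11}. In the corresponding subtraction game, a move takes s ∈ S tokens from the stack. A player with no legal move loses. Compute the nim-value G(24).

G(0) = 0
G(1) = mex{} = 0
G(2) = mex{0} = 1
G(3) = mex{0} = 1
G(4) = mex{1,0} = 2
G(5) = mex{1,0,0} = 2
G(6) = mex{2,1,0} = 3
G(7) = mex{2,1,1} = 0
G(8) = mex{3,2,1} = 0
G(9) = mex{0,2,2} = 1
G(10) = mex{0,3,2,0} = 1
G(11) = mex{1,0,3,0,0} = 2
G(12) = mex{1,0,0,1,0} = 2
G(13) = mex{2,1,0,1,1} = 3
G(14) = mex{2,1,1,2,1} = 0
G(15) = mex{3,2,1,2,2} = 0
G(16) = mex{0,2,2,3,2} = 1
G(17) = mex{0,3,2,0,3} = 1
G(18) = mex{1,0,3,0,0} = 2
G(19) = mex{1,0,0,1,0} = 2
G(20) = mex{2,1,0,1,1} = 3
G(21) = mex{2,1,1,2,1} = 0
G(22) = mex{3,2,1,2,2} = 0
G(23) = mex{0,2,2,3,2} = 1
G(24) = mex{0,3,2,0,3} = 1

1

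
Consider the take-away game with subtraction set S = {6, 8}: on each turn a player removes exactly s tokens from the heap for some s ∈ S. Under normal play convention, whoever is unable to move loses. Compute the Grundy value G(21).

G(0) = 0
G(1) = mex{} = 0
G(2) = mex{} = 0
G(3) = mex{} = 0
G(4) = mex{} = 0
G(5) = mex{} = 0
G(6) = mex{0} = 1
G(7) = mex{0} = 1
G(8) = mex{0,0} = 1
G(9) = mex{0,0} = 1
G(10) = mex{0,0} = 1
G(11) = mex{0,0} = 1
G(12) = mex{1,0} = 2
G(13) = mex{1,0} = 2
G(14) = mex{1,1} = 0
G(15) = mex{1,1} = 0
G(16) = mex{1,1} = 0
G(17) = mex{1,1} = 0
G(18) = mex{2,1} = 0
G(19) = mex{2,1} = 0
G(20) = mex{0,2} = 1
G(21) = mex{0,2} = 1

1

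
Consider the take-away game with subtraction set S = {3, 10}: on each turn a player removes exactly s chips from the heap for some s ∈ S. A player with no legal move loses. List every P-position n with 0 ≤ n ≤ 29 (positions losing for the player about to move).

G(0) = 0
G(1) = mex{} = 0
G(2) = mex{} = 0
G(3) = mex{0} = 1
G(4) = mex{0} = 1
G(5) = mex{0} = 1
G(6) = mex{1} = 0
G(7) = mex{1} = 0
G(8) = mex{1} = 0
G(9) = mex{0} = 1
G(10) = mex{0,0} = 1
G(11) = mex{0,0} = 1
G(12) = mex{1,0} = 2
G(13) = mex{1,1} = 0
G(14) = mex{1,1} = 0
G(15) = mex{2,1} = 0
G(16) = mex{0,0} = 1
G(17) = mex{0,0} = 1
G(18) = mex{0,0} = 1
G(19) = mex{1,1} = 0
G(20) = mex{1,1} = 0
G(21) = mex{1,1} = 0
G(22) = mex{0,2} = 1
G(23) = mex{0,0} = 1
G(24) = mex{0,0} = 1
G(25) = mex{1,0} = 2
G(26) = mex{1,1} = 0
G(27) = mex{1,1} = 0
G(28) = mex{2,1} = 0
G(29) = mex{0,0} = 1
P-positions are exactly the n with G(n) = 0.

0, 1, 2, 6, 7, 8, 13, 14, 15, 19, 20, 21, 26, 27, 28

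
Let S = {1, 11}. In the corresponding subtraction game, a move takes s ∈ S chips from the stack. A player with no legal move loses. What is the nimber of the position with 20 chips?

G(0) = 0
G(1) = mex{0} = 1
G(2) = mex{1} = 0
G(3) = mex{0} = 1
G(4) = mex{1} = 0
G(5) = mex{0} = 1
G(6) = mex{1} = 0
G(7) = mex{0} = 1
G(8) = mex{1} = 0
G(9) = mex{0} = 1
G(10) = mex{1} = 0
G(11) = mex{0,0} = 1
G(12) = mex{1,1} = 0
G(13) = mex{0,0} = 1
G(14) = mex{1,1} = 0
G(15) = mex{0,0} = 1
G(16) = mex{1,1} = 0
G(17) = mex{0,0} = 1
G(18) = mex{1,1} = 0
G(19) = mex{0,0} = 1
G(20) = mex{1,1} = 0

0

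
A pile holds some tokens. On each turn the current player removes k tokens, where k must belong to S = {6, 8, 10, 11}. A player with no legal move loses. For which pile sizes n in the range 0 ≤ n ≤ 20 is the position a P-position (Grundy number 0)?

0, 1, 2, 3, 4, 5, 17, 18, 19, 20

G(0) = 0
G(1) = mex{} = 0
G(2) = mex{} = 0
G(3) = mex{} = 0
G(4) = mex{} = 0
G(5) = mex{} = 0
G(6) = mex{0} = 1
G(7) = mex{0} = 1
G(8) = mex{0,0} = 1
G(9) = mex{0,0} = 1
G(10) = mex{0,0,0} = 1
G(11) = mex{0,0,0,0} = 1
G(12) = mex{1,0,0,0} = 2
G(13) = mex{1,0,0,0} = 2
G(14) = mex{1,1,0,0} = 2
G(15) = mex{1,1,0,0} = 2
G(16) = mex{1,1,1,0} = 2
G(17) = mex{1,1,1,1} = 0
G(18) = mex{2,1,1,1} = 0
G(19) = mex{2,1,1,1} = 0
G(20) = mex{2,2,1,1} = 0
P-positions are exactly the n with G(n) = 0.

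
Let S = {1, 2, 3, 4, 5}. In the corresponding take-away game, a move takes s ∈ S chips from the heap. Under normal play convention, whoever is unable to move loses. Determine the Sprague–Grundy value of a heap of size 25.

1

G(0) = 0
G(1) = mex{0} = 1
G(2) = mex{1,0} = 2
G(3) = mex{2,1,0} = 3
G(4) = mex{3,2,1,0} = 4
G(5) = mex{4,3,2,1,0} = 5
G(6) = mex{5,4,3,2,1} = 0
G(7) = mex{0,5,4,3,2} = 1
G(8) = mex{1,0,5,4,3} = 2
G(9) = mex{2,1,0,5,4} = 3
G(10) = mex{3,2,1,0,5} = 4
G(11) = mex{4,3,2,1,0} = 5
G(12) = mex{5,4,3,2,1} = 0
G(13) = mex{0,5,4,3,2} = 1
G(14) = mex{1,0,5,4,3} = 2
G(15) = mex{2,1,0,5,4} = 3
G(16) = mex{3,2,1,0,5} = 4
G(17) = mex{4,3,2,1,0} = 5
G(18) = mex{5,4,3,2,1} = 0
G(19) = mex{0,5,4,3,2} = 1
G(20) = mex{1,0,5,4,3} = 2
G(21) = mex{2,1,0,5,4} = 3
G(22) = mex{3,2,1,0,5} = 4
G(23) = mex{4,3,2,1,0} = 5
G(24) = mex{5,4,3,2,1} = 0
G(25) = mex{0,5,4,3,2} = 1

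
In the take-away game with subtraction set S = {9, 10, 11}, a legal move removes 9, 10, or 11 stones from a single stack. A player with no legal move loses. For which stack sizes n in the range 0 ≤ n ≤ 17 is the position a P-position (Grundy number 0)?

G(0) = 0
G(1) = mex{} = 0
G(2) = mex{} = 0
G(3) = mex{} = 0
G(4) = mex{} = 0
G(5) = mex{} = 0
G(6) = mex{} = 0
G(7) = mex{} = 0
G(8) = mex{} = 0
G(9) = mex{0} = 1
G(10) = mex{0,0} = 1
G(11) = mex{0,0,0} = 1
G(12) = mex{0,0,0} = 1
G(13) = mex{0,0,0} = 1
G(14) = mex{0,0,0} = 1
G(15) = mex{0,0,0} = 1
G(16) = mex{0,0,0} = 1
G(17) = mex{0,0,0} = 1
P-positions are exactly the n with G(n) = 0.

0, 1, 2, 3, 4, 5, 6, 7, 8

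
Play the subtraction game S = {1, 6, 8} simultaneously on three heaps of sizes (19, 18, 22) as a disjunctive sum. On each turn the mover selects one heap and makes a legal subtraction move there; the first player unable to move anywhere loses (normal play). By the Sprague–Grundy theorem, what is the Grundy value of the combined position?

0

All heaps use S = {1, 6, 8}:
G(0) = 0
G(1) = mex{0} = 1
G(2) = mex{1} = 0
G(3) = mex{0} = 1
G(4) = mex{1} = 0
G(5) = mex{0} = 1
G(6) = mex{1,0} = 2
G(7) = mex{2,1} = 0
G(8) = mex{0,0,0} = 1
G(9) = mex{1,1,1} = 0
G(10) = mex{0,0,0} = 1
G(11) = mex{1,1,1} = 0
G(12) = mex{0,2,0} = 1
G(13) = mex{1,0,1} = 2
G(14) = mex{2,1,2} = 0
G(15) = mex{0,0,0} = 1
G(16) = mex{1,1,1} = 0
G(17) = mex{0,0,0} = 1
G(18) = mex{1,1,1} = 0
G(19) = mex{0,2,0} = 1
G(20) = mex{1,0,1} = 2
G(21) = mex{2,1,2} = 0
G(22) = mex{0,0,0} = 1
Heap A: G(19) = 1.
Heap B: G(18) = 0.
Heap C: G(22) = 1.
Combined Grundy value = 1 ⊕ 0 ⊕ 1 = 0.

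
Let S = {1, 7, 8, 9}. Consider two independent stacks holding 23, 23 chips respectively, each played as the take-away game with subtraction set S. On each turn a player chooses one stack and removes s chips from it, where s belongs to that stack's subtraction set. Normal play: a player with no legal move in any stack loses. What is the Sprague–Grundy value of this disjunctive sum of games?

0

All stacks use S = {1, 7, 8, 9}:
G(0) = 0
G(1) = mex{0} = 1
G(2) = mex{1} = 0
G(3) = mex{0} = 1
G(4) = mex{1} = 0
G(5) = mex{0} = 1
G(6) = mex{1} = 0
G(7) = mex{0,0} = 1
G(8) = mex{1,1,0} = 2
G(9) = mex{2,0,1,0} = 3
G(10) = mex{3,1,0,1} = 2
G(11) = mex{2,0,1,0} = 3
G(12) = mex{3,1,0,1} = 2
G(13) = mex{2,0,1,0} = 3
G(14) = mex{3,1,0,1} = 2
G(15) = mex{2,2,1,0} = 3
G(16) = mex{3,3,2,1} = 0
G(17) = mex{0,2,3,2} = 1
G(18) = mex{1,3,2,3} = 0
G(19) = mex{0,2,3,2} = 1
G(20) = mex{1,3,2,3} = 0
G(21) = mex{0,2,3,2} = 1
G(22) = mex{1,3,2,3} = 0
G(23) = mex{0,0,3,2} = 1
Stack A: G(23) = 1.
Stack B: G(23) = 1.
Combined Grundy value = 1 ⊕ 1 = 0.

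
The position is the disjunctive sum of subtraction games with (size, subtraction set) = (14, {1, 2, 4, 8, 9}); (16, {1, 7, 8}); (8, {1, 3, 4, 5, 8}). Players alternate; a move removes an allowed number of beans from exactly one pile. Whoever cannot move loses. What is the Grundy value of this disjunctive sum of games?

4

Pile A, S = {1, 2, 4, 8, 9}:
n :  0  1  2  3  4  5  6  7  8  9 10 11 12 13 14
G :  0  1  2  0  1  2  0  1  2  3  4  5  3  0  1
G_A(14) = 1.
Pile B, S = {1, 7, 8}:
n :  0  1  2  3  4  5  6  7  8  9 10 11 12 13 14 15 16
G :  0  1  0  1  0  1  0  1  2  3  2  3  2  3  2  0  1
G_B(16) = 1.
Pile C, S = {1, 3, 4, 5, 8}:
G(0) = 0
G(1) = mex{0} = 1
G(2) = mex{1} = 0
G(3) = mex{0,0} = 1
G(4) = mex{1,1,0} = 2
G(5) = mex{2,0,1,0} = 3
G(6) = mex{3,1,0,1} = 2
G(7) = mex{2,2,1,0} = 3
G(8) = mex{3,3,2,1,0} = 4
G_C(8) = 4.
Combined Grundy value = 1 ⊕ 1 ⊕ 4 = 4.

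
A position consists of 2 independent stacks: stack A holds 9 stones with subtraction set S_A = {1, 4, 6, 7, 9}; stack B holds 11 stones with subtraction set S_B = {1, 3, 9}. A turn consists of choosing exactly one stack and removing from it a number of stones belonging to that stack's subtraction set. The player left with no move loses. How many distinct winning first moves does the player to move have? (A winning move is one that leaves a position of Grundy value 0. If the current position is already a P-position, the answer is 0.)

Stack A, S = {1, 4, 6, 7, 9}:
n : 0 1 2 3 4 5 6 7 8 9
G : 0 1 0 1 2 0 1 2 3 2
G_A(9) = 2.
Stack B, S = {1, 3, 9}:
n :  0  1  2  3  4  5  6  7  8  9 10 11
G :  0  1  0  1  0  1  0  1  0  1  0  1
G_B(11) = 1.
Combined Grundy value = 2 ⊕ 1 = 3.
A winning move leaves total XOR = 0, i.e. changes one component's Grundy value g to g ⊕ X where X is the current total.
Stack A: need g' = 2⊕3 = 1. Options: 9−1→G=3, 9−4→G=0, 9−6→G=1, 9−7→G=0, 9−9→G=0. Hits: 1.
Stack B: need g' = 1⊕3 = 2. Options: 11−1→G=0, 11−3→G=0, 11−9→G=0. Hits: 0.

1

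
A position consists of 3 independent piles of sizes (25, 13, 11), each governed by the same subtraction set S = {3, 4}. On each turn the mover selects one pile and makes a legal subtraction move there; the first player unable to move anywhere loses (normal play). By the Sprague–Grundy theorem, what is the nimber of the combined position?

All piles use S = {3, 4}:
n :  0  1  2  3  4  5  6  7  8  9 10 11 12 13 14 15 16 17 18 19 20 21 22 23 24 25
G :  0  0  0  1  1  1  2  0  0  0  1  1  1  2  0  0  0  1  1  1  2  0  0  0  1  1
Pile A: G(25) = 1.
Pile B: G(13) = 2.
Pile C: G(11) = 1.
Combined Grundy value = 1 ⊕ 2 ⊕ 1 = 2.

2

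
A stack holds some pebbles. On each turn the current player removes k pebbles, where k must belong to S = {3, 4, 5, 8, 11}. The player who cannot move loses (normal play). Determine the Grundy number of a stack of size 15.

G(0) = 0
G(1) = mex{} = 0
G(2) = mex{} = 0
G(3) = mex{0} = 1
G(4) = mex{0,0} = 1
G(5) = mex{0,0,0} = 1
G(6) = mex{1,0,0} = 2
G(7) = mex{1,1,0} = 2
G(8) = mex{1,1,1,0} = 2
G(9) = mex{2,1,1,0} = 3
G(10) = mex{2,2,1,0} = 3
G(11) = mex{2,2,2,1,0} = 3
G(12) = mex{3,2,2,1,0} = 4
G(13) = mex{3,3,2,1,0} = 4
G(14) = mex{3,3,3,2,1} = 0
G(15) = mex{4,3,3,2,1} = 0

0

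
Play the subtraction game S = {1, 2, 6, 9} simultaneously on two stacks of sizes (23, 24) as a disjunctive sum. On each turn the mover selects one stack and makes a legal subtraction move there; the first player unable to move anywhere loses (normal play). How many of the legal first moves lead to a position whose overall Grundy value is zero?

All stacks use S = {1, 2, 6, 9}:
G(0) = 0
G(1) = mex{0} = 1
G(2) = mex{1,0} = 2
G(3) = mex{2,1} = 0
G(4) = mex{0,2} = 1
G(5) = mex{1,0} = 2
G(6) = mex{2,1,0} = 3
G(7) = mex{3,2,1} = 0
G(8) = mex{0,3,2} = 1
G(9) = mex{1,0,0,0} = 2
G(10) = mex{2,1,1,1} = 0
G(11) = mex{0,2,2,2} = 1
G(12) = mex{1,0,3,0} = 2
G(13) = mex{2,1,0,1} = 3
G(14) = mex{3,2,1,2} = 0
G(15) = mex{0,3,2,3} = 1
G(16) = mex{1,0,0,0} = 2
G(17) = mex{2,1,1,1} = 0
G(18) = mex{0,2,2,2} = 1
G(19) = mex{1,0,3,0} = 2
G(20) = mex{2,1,0,1} = 3
G(21) = mex{3,2,1,2} = 0
G(22) = mex{0,3,2,3} = 1
G(23) = mex{1,0,0,0} = 2
G(24) = mex{2,1,1,1} = 0
Stack A: G(23) = 2.
Stack B: G(24) = 0.
Combined Grundy value = 2 ⊕ 0 = 2.
A winning move leaves total XOR = 0, i.e. changes one component's Grundy value g to g ⊕ X where X is the current total.
Stack A: need g' = 2⊕2 = 0. Options: 23−1→G=1, 23−2→G=0, 23−6→G=0, 23−9→G=0. Hits: 3.
Stack B: need g' = 0⊕2 = 2. Options: 24−1→G=2, 24−2→G=1, 24−6→G=1, 24−9→G=1. Hits: 1.

4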